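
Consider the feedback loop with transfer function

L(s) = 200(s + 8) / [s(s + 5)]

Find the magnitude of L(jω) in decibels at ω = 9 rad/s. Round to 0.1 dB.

28.3 dB

At s = jω = j9:
zero (s+8): 8 + j9 → |·| = √(8²+9²) = √145 ≈ 12.042, ∠ = arctan(9/8) ≈ 48.37°
pole (s+5): 5 + j9 → |·| = √(5²+9²) = √106 ≈ 10.296, ∠ = arctan(9/5) ≈ 60.95°
pole at origin: |s| = 9, ∠ = 90.00° (in denominator)
|L| = 200 · 12.042 / 92.664 ≈ 25.991
Gain = 20 log₁₀(25.991) ≈ 28.30 dB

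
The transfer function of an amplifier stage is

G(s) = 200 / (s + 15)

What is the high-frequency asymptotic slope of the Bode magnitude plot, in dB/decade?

-20 dB/decade

Each pole contributes −20 dB/decade at high frequency; each zero contributes +20 dB/decade.
Net: 0 zero(s) − 1 pole(s) → -20 dB/decade.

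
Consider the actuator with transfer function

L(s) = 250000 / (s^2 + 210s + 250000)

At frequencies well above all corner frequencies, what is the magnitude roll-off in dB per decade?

Each pole contributes −20 dB/decade at high frequency; each zero contributes +20 dB/decade.
Net: 0 zero(s) − 2 pole(s) → -40 dB/decade.

-40 dB/decade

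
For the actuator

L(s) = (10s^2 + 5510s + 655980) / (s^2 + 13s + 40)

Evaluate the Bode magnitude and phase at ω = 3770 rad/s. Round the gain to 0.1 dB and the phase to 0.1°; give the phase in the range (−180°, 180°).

Substitute s = j3770:
Numerator: 10(j3770)^2 + 5510(j3770) + 655980 = -141473020 + j20772700
Denominator: (j3770)^2 + 13(j3770) + 40 = -14212860 + j49010
|N| = √(141473020² + 20772700²) ≈ 1.4299e+08, ∠N ≈ 171.65°
|D| = √(14212860² + 49010²) ≈ 1.4213e+07, ∠D ≈ 179.80°
|L| = 1.4299e+08 / 1.4213e+07 ≈ 10.061
Gain = 20 log₁₀(10.061) ≈ 20.05 dB
∠L = 171.65° − 179.80° = -8.15°

20.1 dB, -8.2°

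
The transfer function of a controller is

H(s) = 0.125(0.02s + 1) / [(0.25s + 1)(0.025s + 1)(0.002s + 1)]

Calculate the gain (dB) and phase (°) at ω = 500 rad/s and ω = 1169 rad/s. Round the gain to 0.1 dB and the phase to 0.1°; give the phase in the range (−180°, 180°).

At ω = 500 rad/s:
zero (1 + j500·0.02) = 1 + j10 → |·| ≈ 10.05, ∠ ≈ 84.29°
pole (1 + j500·0.25) = 1 + j125 → |·| ≈ 125, ∠ ≈ 89.54°
pole (1 + j500·0.025) = 1 + j12.5 → |·| ≈ 12.54, ∠ ≈ 85.43°
pole (1 + j500·0.002) = 1 + j1 → |·| ≈ 1.4142, ∠ ≈ 45.00°
|H| = 0.125 · 10.05 / (125 · 12.54 · 1.4142) ≈ 0.00056671
Gain = 20 log₁₀(0.00056671) ≈ -64.93 dB
∠H = (84.29°) − (89.54° + 85.43° + 45.00°) = -135.68°

At ω = 1169 rad/s:
zero (1 + j1169·0.02) = 1 + j23.38 → |·| ≈ 23.401, ∠ ≈ 87.55°
pole (1 + j1169·0.25) = 1 + j292.25 → |·| ≈ 292.25, ∠ ≈ 89.80°
pole (1 + j1169·0.025) = 1 + j29.225 → |·| ≈ 29.242, ∠ ≈ 88.04°
pole (1 + j1169·0.002) = 1 + j2.338 → |·| ≈ 2.5429, ∠ ≈ 66.84°
|H| = 0.125 · 23.401 / (292.25 · 29.242 · 2.5429) ≈ 0.0001346
Gain = 20 log₁₀(0.0001346) ≈ -77.42 dB
∠H = (87.55°) − (89.80° + 88.04° + 66.84°) = -157.13°

ω = 500: -64.9 dB, -135.7°; ω = 1169: -77.4 dB, -157.1°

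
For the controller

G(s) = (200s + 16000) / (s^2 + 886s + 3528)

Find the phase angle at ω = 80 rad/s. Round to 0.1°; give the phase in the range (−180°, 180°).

Substitute s = j80:
Numerator: 200(j80) + 16000 = 16000 + j16000
Denominator: (j80)^2 + 886(j80) + 3528 = -2872 + j70880
|N| = √(16000² + 16000²) ≈ 22627, ∠N ≈ 45.00°
|D| = √(2872² + 70880²) ≈ 70938, ∠D ≈ 92.32°
∠G = 45.00° − 92.32° = -47.32°

-47.3°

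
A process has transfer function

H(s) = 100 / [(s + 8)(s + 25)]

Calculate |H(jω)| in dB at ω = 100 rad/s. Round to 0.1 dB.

-40.3 dB

At s = jω = j100:
pole (s+8): 8 + j100 → |·| = √(8²+100²) = √10064 ≈ 100.32, ∠ = arctan(100/8) ≈ 85.43°
pole (s+25): 25 + j100 → |·| = √(25²+100²) = √10625 ≈ 103.08, ∠ = arctan(100/25) ≈ 75.96°
|H| = 100 / 10341 ≈ 0.0096702
Gain = 20 log₁₀(0.0096702) ≈ -40.29 dB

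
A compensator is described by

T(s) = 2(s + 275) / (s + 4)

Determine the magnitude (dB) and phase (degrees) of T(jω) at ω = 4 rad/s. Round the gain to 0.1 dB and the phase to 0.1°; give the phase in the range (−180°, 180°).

At s = jω = j4:
zero (s+275): 275 + j4 → |·| = √(275²+4²) = √75641 ≈ 275.03, ∠ = arctan(4/275) ≈ 0.83°
pole (s+4): 4 + j4 → |·| = √(4²+4²) = √32 ≈ 5.6569, ∠ = arctan(4/4) ≈ 45.00°
|T| = 2 · 275.03 / 5.6569 ≈ 97.237
Gain = 20 log₁₀(97.237) ≈ 39.76 dB
∠T = 0.83° − 45.00° = -44.17°

39.8 dB, -44.2°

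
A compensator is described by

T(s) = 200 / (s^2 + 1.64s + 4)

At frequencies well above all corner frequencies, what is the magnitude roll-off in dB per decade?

Each pole contributes −20 dB/decade at high frequency; each zero contributes +20 dB/decade.
Net: 0 zero(s) − 2 pole(s) → -40 dB/decade.

-40 dB/decade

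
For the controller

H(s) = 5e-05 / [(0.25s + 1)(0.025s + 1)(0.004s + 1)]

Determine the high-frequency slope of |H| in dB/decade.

-60 dB/decade

Each pole contributes −20 dB/decade at high frequency; each zero contributes +20 dB/decade.
Net: 0 zero(s) − 3 pole(s) → -60 dB/decade.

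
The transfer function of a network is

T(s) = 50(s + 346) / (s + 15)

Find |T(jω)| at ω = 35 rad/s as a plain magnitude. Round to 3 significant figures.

At s = jω = j35:
zero (s+346): 346 + j35 → |·| = √(346²+35²) = √120941 ≈ 347.77, ∠ = arctan(35/346) ≈ 5.78°
pole (s+15): 15 + j35 → |·| = √(15²+35²) = √1450 ≈ 38.079, ∠ = arctan(35/15) ≈ 66.80°
|T| = 50 · 347.77 / 38.079 ≈ 456.64

457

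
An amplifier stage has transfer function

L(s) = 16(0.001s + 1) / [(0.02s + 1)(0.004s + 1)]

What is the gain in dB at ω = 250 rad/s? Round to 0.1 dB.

7.2 dB

At ω = 250 rad/s:
zero (1 + j250·0.001) = 1 + j0.25 → |·| ≈ 1.0308, ∠ ≈ 14.04°
pole (1 + j250·0.02) = 1 + j5 → |·| ≈ 5.099, ∠ ≈ 78.69°
pole (1 + j250·0.004) = 1 + j1 → |·| ≈ 1.4142, ∠ ≈ 45.00°
|L| = 16 · 1.0308 / (5.099 · 1.4142) ≈ 2.2872
Gain = 20 log₁₀(2.2872) ≈ 7.19 dB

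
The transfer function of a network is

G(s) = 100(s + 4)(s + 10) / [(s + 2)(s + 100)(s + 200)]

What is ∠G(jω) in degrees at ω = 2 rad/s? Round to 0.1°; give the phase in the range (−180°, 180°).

At s = jω = j2:
zero (s+4): 4 + j2 → |·| = √(4²+2²) = √20 ≈ 4.4721, ∠ = arctan(2/4) ≈ 26.57°
zero (s+10): 10 + j2 → |·| = √(10²+2²) = √104 ≈ 10.198, ∠ = arctan(2/10) ≈ 11.31°
pole (s+2): 2 + j2 → |·| = √(2²+2²) = √8 ≈ 2.8284, ∠ = arctan(2/2) ≈ 45.00°
pole (s+100): 100 + j2 → |·| = √(100²+2²) = √10004 ≈ 100.02, ∠ = arctan(2/100) ≈ 1.15°
pole (s+200): 200 + j2 → |·| = √(200²+2²) = √40004 ≈ 200.01, ∠ = arctan(2/200) ≈ 0.57°
∠G = 37.88° − 46.72° = -8.84°

-8.8°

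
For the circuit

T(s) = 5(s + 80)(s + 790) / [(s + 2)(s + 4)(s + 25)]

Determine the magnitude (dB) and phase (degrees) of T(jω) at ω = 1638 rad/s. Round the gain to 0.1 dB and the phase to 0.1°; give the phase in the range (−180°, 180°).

At s = jω = j1638:
zero (s+80): 80 + j1638 → |·| = √(80²+1638²) = √2689444 ≈ 1640, ∠ = arctan(1638/80) ≈ 87.20°
zero (s+790): 790 + j1638 → |·| = √(790²+1638²) = √3307144 ≈ 1818.6, ∠ = arctan(1638/790) ≈ 64.25°
pole (s+2): 2 + j1638 → |·| = √(2²+1638²) = √2683048 ≈ 1638, ∠ = arctan(1638/2) ≈ 89.93°
pole (s+4): 4 + j1638 → |·| = √(4²+1638²) = √2683060 ≈ 1638, ∠ = arctan(1638/4) ≈ 89.86°
pole (s+25): 25 + j1638 → |·| = √(25²+1638²) = √2683669 ≈ 1638.2, ∠ = arctan(1638/25) ≈ 89.13°
|T| = 5 · 2.9825e+06 / 4.3954e+09 ≈ 0.0033928
Gain = 20 log₁₀(0.0033928) ≈ -49.39 dB
∠T = 151.45° − 268.92° = -117.47°

-49.4 dB, -117.5°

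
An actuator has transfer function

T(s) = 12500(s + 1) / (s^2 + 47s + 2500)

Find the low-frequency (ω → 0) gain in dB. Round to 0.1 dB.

14.0 dB

T(0) = 12500·1 / 2500 = 5
20 log₁₀(5) ≈ 13.98 dB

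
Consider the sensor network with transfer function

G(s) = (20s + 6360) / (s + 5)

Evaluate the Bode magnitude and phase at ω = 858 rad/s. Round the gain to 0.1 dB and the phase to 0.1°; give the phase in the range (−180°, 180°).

Substitute s = j858:
Numerator: 20(j858) + 6360 = 6360 + j17160
Denominator: (j858) + 5 = 5 + j858
|N| = √(6360² + 17160²) ≈ 18301, ∠N ≈ 69.66°
|D| = √(5² + 858²) ≈ 858.01, ∠D ≈ 89.67°
|G| = 18301 / 858.01 ≈ 21.33
Gain = 20 log₁₀(21.33) ≈ 26.58 dB
∠G = 69.66° − 89.67° = -20.01°

26.6 dB, -20.0°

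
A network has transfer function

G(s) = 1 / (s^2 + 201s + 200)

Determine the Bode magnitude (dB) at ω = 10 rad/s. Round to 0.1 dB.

-66.1 dB

Substitute s = j10:
Numerator: 1 = 1 + j0
Denominator: (j10)^2 + 201(j10) + 200 = 100 + j2010
|N| = √(1² + 0²) ≈ 1, ∠N ≈ 0.00°
|D| = √(100² + 2010²) ≈ 2012.5, ∠D ≈ 87.15°
|G| = 1 / 2012.5 ≈ 0.00049689
Gain = 20 log₁₀(0.00049689) ≈ -66.07 dB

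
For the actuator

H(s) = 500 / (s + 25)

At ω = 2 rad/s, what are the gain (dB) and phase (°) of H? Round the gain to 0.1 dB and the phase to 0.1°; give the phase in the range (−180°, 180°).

At s = jω = j2:
pole (s+25): 25 + j2 → |·| = √(25²+2²) = √629 ≈ 25.08, ∠ = arctan(2/25) ≈ 4.57°
|H| = 500 / 25.08 ≈ 19.936
Gain = 20 log₁₀(19.936) ≈ 25.99 dB
∠H = 0.00° − 4.57° = -4.57°

26.0 dB, -4.6°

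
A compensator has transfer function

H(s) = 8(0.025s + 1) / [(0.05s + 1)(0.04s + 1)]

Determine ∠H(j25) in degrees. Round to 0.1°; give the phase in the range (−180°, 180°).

At ω = 25 rad/s:
zero (1 + j25·0.025) = 1 + j0.625 → |·| ≈ 1.1792, ∠ ≈ 32.01°
pole (1 + j25·0.05) = 1 + j1.25 → |·| ≈ 1.6008, ∠ ≈ 51.34°
pole (1 + j25·0.04) = 1 + j1 → |·| ≈ 1.4142, ∠ ≈ 45.00°
∠H = (32.01°) − (51.34° + 45.00°) = -64.33°

-64.3°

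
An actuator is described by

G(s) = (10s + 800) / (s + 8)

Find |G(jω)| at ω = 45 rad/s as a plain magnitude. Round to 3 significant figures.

Substitute s = j45:
Numerator: 10(j45) + 800 = 800 + j450
Denominator: (j45) + 8 = 8 + j45
|N| = √(800² + 450²) ≈ 917.88, ∠N ≈ 29.36°
|D| = √(8² + 45²) ≈ 45.706, ∠D ≈ 79.92°
|G| = 917.88 / 45.706 ≈ 20.082

20.1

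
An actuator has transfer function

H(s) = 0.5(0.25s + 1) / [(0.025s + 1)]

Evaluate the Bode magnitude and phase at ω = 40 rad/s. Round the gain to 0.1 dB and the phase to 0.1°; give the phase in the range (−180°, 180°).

At ω = 40 rad/s:
zero (1 + j40·0.25) = 1 + j10 → |·| ≈ 10.05, ∠ ≈ 84.29°
pole (1 + j40·0.025) = 1 + j1 → |·| ≈ 1.4142, ∠ ≈ 45.00°
|H| = 0.5 · 10.05 / (1.4142) ≈ 3.5532
Gain = 20 log₁₀(3.5532) ≈ 11.01 dB
∠H = (84.29°) − (45.00°) = 39.29°

11.0 dB, 39.3°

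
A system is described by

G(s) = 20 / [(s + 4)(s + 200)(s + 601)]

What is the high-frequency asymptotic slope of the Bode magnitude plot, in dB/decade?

-60 dB/decade

Each pole contributes −20 dB/decade at high frequency; each zero contributes +20 dB/decade.
Net: 0 zero(s) − 3 pole(s) → -60 dB/decade.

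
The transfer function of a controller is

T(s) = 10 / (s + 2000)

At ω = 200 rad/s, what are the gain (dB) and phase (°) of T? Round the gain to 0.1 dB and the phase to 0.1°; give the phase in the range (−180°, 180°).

At s = jω = j200:
pole (s+2000): 2000 + j200 → |·| = √(2000²+200²) = √4040000 ≈ 2010, ∠ = arctan(200/2000) ≈ 5.71°
|T| = 10 / 2010 ≈ 0.0049751
Gain = 20 log₁₀(0.0049751) ≈ -46.06 dB
∠T = 0.00° − 5.71° = -5.71°

-46.1 dB, -5.7°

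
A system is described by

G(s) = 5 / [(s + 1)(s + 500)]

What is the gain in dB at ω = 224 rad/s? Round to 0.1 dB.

-87.8 dB

At s = jω = j224:
pole (s+1): 1 + j224 → |·| = √(1²+224²) = √50177 ≈ 224, ∠ = arctan(224/1) ≈ 89.74°
pole (s+500): 500 + j224 → |·| = √(500²+224²) = √300176 ≈ 547.88, ∠ = arctan(224/500) ≈ 24.13°
|G| = 5 / 1.2273e+05 ≈ 4.074e-05
Gain = 20 log₁₀(4.074e-05) ≈ -87.80 dB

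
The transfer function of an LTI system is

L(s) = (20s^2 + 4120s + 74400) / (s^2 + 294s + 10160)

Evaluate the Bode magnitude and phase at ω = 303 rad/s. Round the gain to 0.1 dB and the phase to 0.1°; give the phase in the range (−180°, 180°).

Substitute s = j303:
Numerator: 20(j303)^2 + 4120(j303) + 74400 = -1761780 + j1248360
Denominator: (j303)^2 + 294(j303) + 10160 = -81649 + j89082
|N| = √(1761780² + 1248360²) ≈ 2.1592e+06, ∠N ≈ 144.68°
|D| = √(81649² + 89082²) ≈ 1.2084e+05, ∠D ≈ 132.51°
|L| = 2.1592e+06 / 1.2084e+05 ≈ 17.868
Gain = 20 log₁₀(17.868) ≈ 25.04 dB
∠L = 144.68° − 132.51° = 12.17°

25.0 dB, 12.2°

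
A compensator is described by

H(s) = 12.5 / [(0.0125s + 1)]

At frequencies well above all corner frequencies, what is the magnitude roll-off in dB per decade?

Each pole contributes −20 dB/decade at high frequency; each zero contributes +20 dB/decade.
Net: 0 zero(s) − 1 pole(s) → -20 dB/decade.

-20 dB/decade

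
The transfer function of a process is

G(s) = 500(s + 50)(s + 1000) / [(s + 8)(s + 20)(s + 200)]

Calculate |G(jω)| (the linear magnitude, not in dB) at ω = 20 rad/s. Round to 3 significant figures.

220

At s = jω = j20:
zero (s+50): 50 + j20 → |·| = √(50²+20²) = √2900 ≈ 53.852, ∠ = arctan(20/50) ≈ 21.80°
zero (s+1000): 1000 + j20 → |·| = √(1000²+20²) = √1000400 ≈ 1000.2, ∠ = arctan(20/1000) ≈ 1.15°
pole (s+8): 8 + j20 → |·| = √(8²+20²) = √464 ≈ 21.541, ∠ = arctan(20/8) ≈ 68.20°
pole (s+20): 20 + j20 → |·| = √(20²+20²) = √800 ≈ 28.284, ∠ = arctan(20/20) ≈ 45.00°
pole (s+200): 200 + j20 → |·| = √(200²+20²) = √40400 ≈ 201, ∠ = arctan(20/200) ≈ 5.71°
|G| = 500 · 53863 / 1.2246e+05 ≈ 219.92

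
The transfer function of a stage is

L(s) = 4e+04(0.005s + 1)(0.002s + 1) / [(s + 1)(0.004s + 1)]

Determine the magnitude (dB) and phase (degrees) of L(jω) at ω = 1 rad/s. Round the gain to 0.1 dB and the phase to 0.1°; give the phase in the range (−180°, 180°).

89.0 dB, -44.8°

At ω = 1 rad/s:
zero (1 + j1·0.005) = 1 + j0.005 → |·| ≈ 1, ∠ ≈ 0.29°
zero (1 + j1·0.002) = 1 + j0.002 → |·| ≈ 1, ∠ ≈ 0.11°
pole (1 + j1·1) = 1 + j1 → |·| ≈ 1.4142, ∠ ≈ 45.00°
pole (1 + j1·0.004) = 1 + j0.004 → |·| ≈ 1, ∠ ≈ 0.23°
|L| = 4e+04 · 1 · 1 / (1.4142 · 1) ≈ 28285
Gain = 20 log₁₀(28285) ≈ 89.03 dB
∠L = (0.29° + 0.11°) − (45.00° + 0.23°) = -44.83°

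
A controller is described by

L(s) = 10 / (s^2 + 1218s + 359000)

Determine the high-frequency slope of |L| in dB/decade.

Each pole contributes −20 dB/decade at high frequency; each zero contributes +20 dB/decade.
Net: 0 zero(s) − 2 pole(s) → -40 dB/decade.

-40 dB/decade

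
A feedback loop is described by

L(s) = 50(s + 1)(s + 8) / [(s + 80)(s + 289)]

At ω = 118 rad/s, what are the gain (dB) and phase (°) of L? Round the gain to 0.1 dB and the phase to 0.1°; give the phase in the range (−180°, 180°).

23.9 dB, 97.6°

At s = jω = j118:
zero (s+1): 1 + j118 → |·| = √(1²+118²) = √13925 ≈ 118, ∠ = arctan(118/1) ≈ 89.51°
zero (s+8): 8 + j118 → |·| = √(8²+118²) = √13988 ≈ 118.27, ∠ = arctan(118/8) ≈ 86.12°
pole (s+80): 80 + j118 → |·| = √(80²+118²) = √20324 ≈ 142.56, ∠ = arctan(118/80) ≈ 55.86°
pole (s+289): 289 + j118 → |·| = √(289²+118²) = √97445 ≈ 312.16, ∠ = arctan(118/289) ≈ 22.21°
|L| = 50 · 13956 / 44502 ≈ 15.68
Gain = 20 log₁₀(15.68) ≈ 23.91 dB
∠L = 175.63° − 78.07° = 97.56°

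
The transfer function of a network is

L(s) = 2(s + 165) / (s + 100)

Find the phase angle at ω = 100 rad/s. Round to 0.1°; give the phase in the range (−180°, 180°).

-13.8°

At s = jω = j100:
zero (s+165): 165 + j100 → |·| = √(165²+100²) = √37225 ≈ 192.94, ∠ = arctan(100/165) ≈ 31.22°
pole (s+100): 100 + j100 → |·| = √(100²+100²) = √20000 ≈ 141.42, ∠ = arctan(100/100) ≈ 45.00°
∠L = 31.22° − 45.00° = -13.78°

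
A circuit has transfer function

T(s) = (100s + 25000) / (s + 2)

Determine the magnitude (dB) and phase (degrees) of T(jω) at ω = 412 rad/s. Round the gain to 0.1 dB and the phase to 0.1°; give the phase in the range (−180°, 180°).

41.4 dB, -31.0°

Substitute s = j412:
Numerator: 100(j412) + 25000 = 25000 + j41200
Denominator: (j412) + 2 = 2 + j412
|N| = √(25000² + 41200²) ≈ 48192, ∠N ≈ 58.75°
|D| = √(2² + 412²) ≈ 412, ∠D ≈ 89.72°
|T| = 48192 / 412 ≈ 116.97
Gain = 20 log₁₀(116.97) ≈ 41.36 dB
∠T = 58.75° − 89.72° = -30.97°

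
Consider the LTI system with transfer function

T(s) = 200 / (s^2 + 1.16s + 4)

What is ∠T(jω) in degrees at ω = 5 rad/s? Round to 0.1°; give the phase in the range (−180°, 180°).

-164.6°

At s = jω = j5:
quadratic: (j5)² + 1.16·j5 + 4 = -21 + j5.8 → |·| ≈ 21.786, ∠ ≈ 164.56°
∠T = 0.00° − 164.56° = -164.56°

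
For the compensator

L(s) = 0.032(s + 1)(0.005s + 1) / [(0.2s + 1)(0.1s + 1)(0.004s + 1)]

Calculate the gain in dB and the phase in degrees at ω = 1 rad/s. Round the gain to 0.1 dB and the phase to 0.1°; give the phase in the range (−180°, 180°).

At ω = 1 rad/s:
zero (1 + j1·1) = 1 + j1 → |·| ≈ 1.4142, ∠ ≈ 45.00°
zero (1 + j1·0.005) = 1 + j0.005 → |·| ≈ 1, ∠ ≈ 0.29°
pole (1 + j1·0.2) = 1 + j0.2 → |·| ≈ 1.0198, ∠ ≈ 11.31°
pole (1 + j1·0.1) = 1 + j0.1 → |·| ≈ 1.005, ∠ ≈ 5.71°
pole (1 + j1·0.004) = 1 + j0.004 → |·| ≈ 1, ∠ ≈ 0.23°
|L| = 0.032 · 1.4142 · 1 / (1.0198 · 1.005 · 1) ≈ 0.044155
Gain = 20 log₁₀(0.044155) ≈ -27.10 dB
∠L = (45.00° + 0.29°) − (11.31° + 5.71° + 0.23°) = 28.04°

-27.1 dB, 28.0°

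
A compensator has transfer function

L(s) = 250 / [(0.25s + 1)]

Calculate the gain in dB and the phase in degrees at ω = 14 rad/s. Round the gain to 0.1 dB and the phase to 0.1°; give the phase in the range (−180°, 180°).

36.7 dB, -74.1°

At ω = 14 rad/s:
pole (1 + j14·0.25) = 1 + j3.5 → |·| ≈ 3.6401, ∠ ≈ 74.05°
|L| = 250 · 1 / (3.6401) ≈ 68.679
Gain = 20 log₁₀(68.679) ≈ 36.74 dB
∠L = (0°) − (74.05°) = -74.05°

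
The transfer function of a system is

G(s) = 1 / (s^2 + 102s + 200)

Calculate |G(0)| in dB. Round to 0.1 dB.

-46.0 dB

G(0) = 1 / 200 = 0.005
20 log₁₀(0.005) ≈ -46.02 dB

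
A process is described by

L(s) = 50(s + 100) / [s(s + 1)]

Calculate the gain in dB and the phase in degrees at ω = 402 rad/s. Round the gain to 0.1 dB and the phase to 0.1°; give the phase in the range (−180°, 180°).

-17.8 dB, -103.8°

At s = jω = j402:
zero (s+100): 100 + j402 → |·| = √(100²+402²) = √171604 ≈ 414.25, ∠ = arctan(402/100) ≈ 76.03°
pole (s+1): 1 + j402 → |·| = √(1²+402²) = √161605 ≈ 402, ∠ = arctan(402/1) ≈ 89.86°
pole at origin: |s| = 402, ∠ = 90.00° (in denominator)
|L| = 50 · 414.25 / 1.616e+05 ≈ 0.12817
Gain = 20 log₁₀(0.12817) ≈ -17.84 dB
∠L = 76.03° − 179.86° = -103.83°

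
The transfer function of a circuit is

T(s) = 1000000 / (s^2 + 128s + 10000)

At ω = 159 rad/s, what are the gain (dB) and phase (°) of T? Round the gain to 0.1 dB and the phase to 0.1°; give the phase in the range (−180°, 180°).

31.9 dB, -126.9°

At s = jω = j159:
quadratic: (j159)² + 128·j159 + 10000 = -15281 + j20352 → |·| ≈ 25450, ∠ ≈ 126.90°
|T| = 1000000 / 25450 ≈ 39.293
Gain = 20 log₁₀(39.293) ≈ 31.89 dB
∠T = 0.00° − 126.90° = -126.90°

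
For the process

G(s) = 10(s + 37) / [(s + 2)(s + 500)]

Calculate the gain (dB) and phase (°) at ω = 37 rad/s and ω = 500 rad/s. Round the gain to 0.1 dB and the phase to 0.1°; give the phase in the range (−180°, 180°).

ω = 37: -31.0 dB, -46.1°; ω = 500: -37.0 dB, -49.0°

At s = jω = j37:
zero (s+37): 37 + j37 → |·| = √(37²+37²) = √2738 ≈ 52.326, ∠ = arctan(37/37) ≈ 45.00°
pole (s+2): 2 + j37 → |·| = √(2²+37²) = √1373 ≈ 37.054, ∠ = arctan(37/2) ≈ 86.91°
pole (s+500): 500 + j37 → |·| = √(500²+37²) = √251369 ≈ 501.37, ∠ = arctan(37/500) ≈ 4.23°
|G| = 10 · 52.326 / 18578 ≈ 0.028166
Gain = 20 log₁₀(0.028166) ≈ -31.01 dB
∠G = 45.00° − 91.14° = -46.14°

At s = jω = j500:
zero (s+37): 37 + j500 → |·| = √(37²+500²) = √251369 ≈ 501.37, ∠ = arctan(500/37) ≈ 85.77°
pole (s+2): 2 + j500 → |·| = √(2²+500²) = √250004 ≈ 500, ∠ = arctan(500/2) ≈ 89.77°
pole (s+500): 500 + j500 → |·| = √(500²+500²) = √500000 ≈ 707.11, ∠ = arctan(500/500) ≈ 45.00°
|G| = 10 · 501.37 / 3.5356e+05 ≈ 0.014181
Gain = 20 log₁₀(0.014181) ≈ -36.97 dB
∠G = 85.77° − 134.77° = -49.00°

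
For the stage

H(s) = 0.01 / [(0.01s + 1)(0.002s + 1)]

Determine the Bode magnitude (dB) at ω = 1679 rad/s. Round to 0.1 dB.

-75.4 dB

At ω = 1679 rad/s:
pole (1 + j1679·0.01) = 1 + j16.79 → |·| ≈ 16.82, ∠ ≈ 86.59°
pole (1 + j1679·0.002) = 1 + j3.358 → |·| ≈ 3.5037, ∠ ≈ 73.42°
|H| = 0.01 · 1 / (16.82 · 3.5037) ≈ 0.00016969
Gain = 20 log₁₀(0.00016969) ≈ -75.41 dB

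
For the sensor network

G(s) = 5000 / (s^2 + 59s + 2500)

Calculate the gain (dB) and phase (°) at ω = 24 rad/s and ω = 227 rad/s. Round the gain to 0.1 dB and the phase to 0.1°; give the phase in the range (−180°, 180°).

ω = 24: 6.4 dB, -36.4°; ω = 227: -20.1 dB, -164.7°

At s = jω = j24:
quadratic: (j24)² + 59·j24 + 2500 = 1924 + j1416 → |·| ≈ 2388.9, ∠ ≈ 36.35°
|G| = 5000 / 2388.9 ≈ 2.093
Gain = 20 log₁₀(2.093) ≈ 6.42 dB
∠G = 0.00° − 36.35° = -36.35°

At s = jω = j227:
quadratic: (j227)² + 59·j227 + 2500 = -49029 + j13393 → |·| ≈ 50825, ∠ ≈ 164.72°
|G| = 5000 / 50825 ≈ 0.098377
Gain = 20 log₁₀(0.098377) ≈ -20.14 dB
∠G = 0.00° − 164.72° = -164.72°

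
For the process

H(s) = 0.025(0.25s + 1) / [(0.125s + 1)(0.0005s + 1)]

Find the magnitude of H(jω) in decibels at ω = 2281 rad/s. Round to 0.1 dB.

At ω = 2281 rad/s:
zero (1 + j2281·0.25) = 1 + j570.25 → |·| ≈ 570.25, ∠ ≈ 89.90°
pole (1 + j2281·0.125) = 1 + j285.125 → |·| ≈ 285.13, ∠ ≈ 89.80°
pole (1 + j2281·0.0005) = 1 + j1.1405 → |·| ≈ 1.5168, ∠ ≈ 48.76°
|H| = 0.025 · 570.25 / (285.13 · 1.5168) ≈ 0.032964
Gain = 20 log₁₀(0.032964) ≈ -29.64 dB

-29.6 dB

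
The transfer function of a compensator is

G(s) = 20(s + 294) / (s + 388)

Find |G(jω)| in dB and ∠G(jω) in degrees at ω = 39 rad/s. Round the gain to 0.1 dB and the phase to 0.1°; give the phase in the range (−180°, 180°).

At s = jω = j39:
zero (s+294): 294 + j39 → |·| = √(294²+39²) = √87957 ≈ 296.58, ∠ = arctan(39/294) ≈ 7.56°
pole (s+388): 388 + j39 → |·| = √(388²+39²) = √152065 ≈ 389.96, ∠ = arctan(39/388) ≈ 5.74°
|G| = 20 · 296.58 / 389.96 ≈ 15.211
Gain = 20 log₁₀(15.211) ≈ 23.64 dB
∠G = 7.56° − 5.74° = 1.82°

23.6 dB, 1.8°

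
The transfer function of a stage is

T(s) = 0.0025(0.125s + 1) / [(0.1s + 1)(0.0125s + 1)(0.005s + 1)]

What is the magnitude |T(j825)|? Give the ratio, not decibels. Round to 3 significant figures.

At ω = 825 rad/s:
zero (1 + j825·0.125) = 1 + j103.125 → |·| ≈ 103.13, ∠ ≈ 89.44°
pole (1 + j825·0.1) = 1 + j82.5 → |·| ≈ 82.506, ∠ ≈ 89.31°
pole (1 + j825·0.0125) = 1 + j10.3125 → |·| ≈ 10.361, ∠ ≈ 84.46°
pole (1 + j825·0.005) = 1 + j4.125 → |·| ≈ 4.2445, ∠ ≈ 76.37°
|T| = 0.0025 · 103.13 / (82.506 · 10.361 · 4.2445) ≈ 7.1058e-05

7.11e-05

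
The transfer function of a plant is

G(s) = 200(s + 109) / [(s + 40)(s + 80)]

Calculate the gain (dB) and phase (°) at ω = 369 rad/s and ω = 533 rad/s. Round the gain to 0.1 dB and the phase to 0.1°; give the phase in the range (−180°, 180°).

ω = 369: -5.2 dB, -88.0°; ω = 533: -8.5 dB, -88.7°

At s = jω = j369:
zero (s+109): 109 + j369 → |·| = √(109²+369²) = √148042 ≈ 384.76, ∠ = arctan(369/109) ≈ 73.54°
pole (s+40): 40 + j369 → |·| = √(40²+369²) = √137761 ≈ 371.16, ∠ = arctan(369/40) ≈ 83.81°
pole (s+80): 80 + j369 → |·| = √(80²+369²) = √142561 ≈ 377.57, ∠ = arctan(369/80) ≈ 77.77°
|G| = 200 · 384.76 / 1.4014e+05 ≈ 0.54911
Gain = 20 log₁₀(0.54911) ≈ -5.21 dB
∠G = 73.54° − 161.58° = -88.04°

At s = jω = j533:
zero (s+109): 109 + j533 → |·| = √(109²+533²) = √295970 ≈ 544.03, ∠ = arctan(533/109) ≈ 78.44°
pole (s+40): 40 + j533 → |·| = √(40²+533²) = √285689 ≈ 534.5, ∠ = arctan(533/40) ≈ 85.71°
pole (s+80): 80 + j533 → |·| = √(80²+533²) = √290489 ≈ 538.97, ∠ = arctan(533/80) ≈ 81.46°
|G| = 200 · 544.03 / 2.8808e+05 ≈ 0.37769
Gain = 20 log₁₀(0.37769) ≈ -8.46 dB
∠G = 78.44° − 167.17° = -88.73°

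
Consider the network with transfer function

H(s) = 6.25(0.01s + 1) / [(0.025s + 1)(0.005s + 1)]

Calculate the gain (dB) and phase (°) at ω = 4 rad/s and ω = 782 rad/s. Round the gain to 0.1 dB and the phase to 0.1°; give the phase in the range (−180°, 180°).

At ω = 4 rad/s:
zero (1 + j4·0.01) = 1 + j0.04 → |·| ≈ 1.0008, ∠ ≈ 2.29°
pole (1 + j4·0.025) = 1 + j0.1 → |·| ≈ 1.005, ∠ ≈ 5.71°
pole (1 + j4·0.005) = 1 + j0.02 → |·| ≈ 1.0002, ∠ ≈ 1.15°
|H| = 6.25 · 1.0008 / (1.005 · 1.0002) ≈ 6.2226
Gain = 20 log₁₀(6.2226) ≈ 15.88 dB
∠H = (2.29°) − (5.71° + 1.15°) = -4.57°

At ω = 782 rad/s:
zero (1 + j782·0.01) = 1 + j7.82 → |·| ≈ 7.8837, ∠ ≈ 82.71°
pole (1 + j782·0.025) = 1 + j19.55 → |·| ≈ 19.576, ∠ ≈ 87.07°
pole (1 + j782·0.005) = 1 + j3.91 → |·| ≈ 4.0359, ∠ ≈ 75.65°
|H| = 6.25 · 7.8837 / (19.576 · 4.0359) ≈ 0.62366
Gain = 20 log₁₀(0.62366) ≈ -4.10 dB
∠H = (82.71°) − (87.07° + 75.65°) = -80.01°

ω = 4: 15.9 dB, -4.6°; ω = 782: -4.1 dB, -80.0°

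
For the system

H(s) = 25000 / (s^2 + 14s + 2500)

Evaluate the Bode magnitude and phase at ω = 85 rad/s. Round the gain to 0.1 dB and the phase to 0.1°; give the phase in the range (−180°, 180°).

14.2 dB, -165.9°

At s = jω = j85:
quadratic: (j85)² + 14·j85 + 2500 = -4725 + j1190 → |·| ≈ 4872.5, ∠ ≈ 165.86°
|H| = 25000 / 4872.5 ≈ 5.1308
Gain = 20 log₁₀(5.1308) ≈ 14.20 dB
∠H = 0.00° − 165.86° = -165.86°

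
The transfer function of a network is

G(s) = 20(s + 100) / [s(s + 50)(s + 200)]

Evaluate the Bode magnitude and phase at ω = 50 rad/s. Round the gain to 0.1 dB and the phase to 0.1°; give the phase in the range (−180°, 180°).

At s = jω = j50:
zero (s+100): 100 + j50 → |·| = √(100²+50²) = √12500 ≈ 111.8, ∠ = arctan(50/100) ≈ 26.57°
pole (s+50): 50 + j50 → |·| = √(50²+50²) = √5000 ≈ 70.711, ∠ = arctan(50/50) ≈ 45.00°
pole (s+200): 200 + j50 → |·| = √(200²+50²) = √42500 ≈ 206.16, ∠ = arctan(50/200) ≈ 14.04°
pole at origin: |s| = 50, ∠ = 90.00° (in denominator)
|G| = 20 · 111.8 / 7.2889e+05 ≈ 0.0030677
Gain = 20 log₁₀(0.0030677) ≈ -50.26 dB
∠G = 26.57° − 149.04° = -122.47°

-50.3 dB, -122.5°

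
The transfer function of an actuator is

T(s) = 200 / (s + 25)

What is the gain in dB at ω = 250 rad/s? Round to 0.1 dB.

-2.0 dB

At s = jω = j250:
pole (s+25): 25 + j250 → |·| = √(25²+250²) = √63125 ≈ 251.25, ∠ = arctan(250/25) ≈ 84.29°
|T| = 200 / 251.25 ≈ 0.79602
Gain = 20 log₁₀(0.79602) ≈ -1.98 dB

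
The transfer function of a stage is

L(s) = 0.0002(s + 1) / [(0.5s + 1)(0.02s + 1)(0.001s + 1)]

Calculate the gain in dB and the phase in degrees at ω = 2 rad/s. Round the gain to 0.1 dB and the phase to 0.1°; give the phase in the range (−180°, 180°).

At ω = 2 rad/s:
zero (1 + j2·1) = 1 + j2 → |·| ≈ 2.2361, ∠ ≈ 63.43°
pole (1 + j2·0.5) = 1 + j1 → |·| ≈ 1.4142, ∠ ≈ 45.00°
pole (1 + j2·0.02) = 1 + j0.04 → |·| ≈ 1.0008, ∠ ≈ 2.29°
pole (1 + j2·0.001) = 1 + j0.002 → |·| ≈ 1, ∠ ≈ 0.11°
|L| = 0.0002 · 2.2361 / (1.4142 · 1.0008 · 1) ≈ 0.00031598
Gain = 20 log₁₀(0.00031598) ≈ -70.01 dB
∠L = (63.43°) − (45.00° + 2.29° + 0.11°) = 16.03°

-70.0 dB, 16.0°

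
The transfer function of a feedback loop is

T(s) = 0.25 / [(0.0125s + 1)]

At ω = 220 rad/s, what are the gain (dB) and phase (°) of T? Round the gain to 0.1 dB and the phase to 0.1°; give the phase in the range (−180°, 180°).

At ω = 220 rad/s:
pole (1 + j220·0.0125) = 1 + j2.75 → |·| ≈ 2.9262, ∠ ≈ 70.02°
|T| = 0.25 · 1 / (2.9262) ≈ 0.085435
Gain = 20 log₁₀(0.085435) ≈ -21.37 dB
∠T = (0°) − (70.02°) = -70.02°

-21.4 dB, -70.0°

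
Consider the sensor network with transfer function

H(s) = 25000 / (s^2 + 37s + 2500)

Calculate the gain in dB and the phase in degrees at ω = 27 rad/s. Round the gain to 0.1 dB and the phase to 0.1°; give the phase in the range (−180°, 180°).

21.8 dB, -29.4°

At s = jω = j27:
quadratic: (j27)² + 37·j27 + 2500 = 1771 + j999 → |·| ≈ 2033.3, ∠ ≈ 29.43°
|H| = 25000 / 2033.3 ≈ 12.295
Gain = 20 log₁₀(12.295) ≈ 21.79 dB
∠H = 0.00° − 29.43° = -29.43°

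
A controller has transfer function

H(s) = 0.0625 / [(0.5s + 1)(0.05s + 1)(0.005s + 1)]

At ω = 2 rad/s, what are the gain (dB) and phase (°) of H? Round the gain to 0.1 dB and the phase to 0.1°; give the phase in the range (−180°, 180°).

At ω = 2 rad/s:
pole (1 + j2·0.5) = 1 + j1 → |·| ≈ 1.4142, ∠ ≈ 45.00°
pole (1 + j2·0.05) = 1 + j0.1 → |·| ≈ 1.005, ∠ ≈ 5.71°
pole (1 + j2·0.005) = 1 + j0.01 → |·| ≈ 1, ∠ ≈ 0.57°
|H| = 0.0625 · 1 / (1.4142 · 1.005 · 1) ≈ 0.043975
Gain = 20 log₁₀(0.043975) ≈ -27.14 dB
∠H = (0°) − (45.00° + 5.71° + 0.57°) = -51.28°

-27.1 dB, -51.3°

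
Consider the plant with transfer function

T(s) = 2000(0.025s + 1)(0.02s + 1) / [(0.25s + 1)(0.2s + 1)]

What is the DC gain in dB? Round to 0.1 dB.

T(0) = 2000 · 1 / 1 = 2000
20 log₁₀(2000) ≈ 66.02 dB

66.0 dB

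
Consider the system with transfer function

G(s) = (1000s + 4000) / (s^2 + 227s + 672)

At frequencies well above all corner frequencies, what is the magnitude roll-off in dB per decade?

Each pole contributes −20 dB/decade at high frequency; each zero contributes +20 dB/decade.
Net: 1 zero(s) − 2 pole(s) → -20 dB/decade.

-20 dB/decade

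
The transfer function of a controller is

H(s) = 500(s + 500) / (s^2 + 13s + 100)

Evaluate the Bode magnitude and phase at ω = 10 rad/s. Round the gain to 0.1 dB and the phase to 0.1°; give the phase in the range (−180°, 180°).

65.7 dB, -88.9°

At s = jω = j10:
zero (s+500): 500 + j10 → |·| = √(500²+10²) = √250100 ≈ 500.1, ∠ = arctan(10/500) ≈ 1.15°
quadratic: (j10)² + 13·j10 + 100 = 0 + j130 → |·| ≈ 130, ∠ ≈ 90.00°
|H| = 500 · 500.1 / 130 ≈ 1923.5
Gain = 20 log₁₀(1923.5) ≈ 65.68 dB
∠H = 1.15° − 90.00° = -88.85°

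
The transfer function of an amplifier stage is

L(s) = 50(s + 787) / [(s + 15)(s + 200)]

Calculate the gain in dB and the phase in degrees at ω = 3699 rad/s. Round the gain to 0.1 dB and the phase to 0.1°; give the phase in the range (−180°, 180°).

At s = jω = j3699:
zero (s+787): 787 + j3699 → |·| = √(787²+3699²) = √14301970 ≈ 3781.8, ∠ = arctan(3699/787) ≈ 77.99°
pole (s+15): 15 + j3699 → |·| = √(15²+3699²) = √13682826 ≈ 3699, ∠ = arctan(3699/15) ≈ 89.77°
pole (s+200): 200 + j3699 → |·| = √(200²+3699²) = √13722601 ≈ 3704.4, ∠ = arctan(3699/200) ≈ 86.91°
|L| = 50 · 3781.8 / 1.3703e+07 ≈ 0.013799
Gain = 20 log₁₀(0.013799) ≈ -37.20 dB
∠L = 77.99° − 176.68° = -98.69°

-37.2 dB, -98.7°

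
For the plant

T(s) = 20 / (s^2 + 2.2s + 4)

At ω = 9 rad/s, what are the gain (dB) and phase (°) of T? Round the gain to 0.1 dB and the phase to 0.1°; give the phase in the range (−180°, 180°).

At s = jω = j9:
quadratic: (j9)² + 2.2·j9 + 4 = -77 + j19.8 → |·| ≈ 79.505, ∠ ≈ 165.58°
|T| = 20 / 79.505 ≈ 0.25156
Gain = 20 log₁₀(0.25156) ≈ -11.99 dB
∠T = 0.00° − 165.58° = -165.58°

-12.0 dB, -165.6°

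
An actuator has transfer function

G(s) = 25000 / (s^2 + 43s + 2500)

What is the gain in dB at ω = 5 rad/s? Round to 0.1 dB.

20.1 dB

At s = jω = j5:
quadratic: (j5)² + 43·j5 + 2500 = 2475 + j215 → |·| ≈ 2484.3, ∠ ≈ 4.96°
|G| = 25000 / 2484.3 ≈ 10.063
Gain = 20 log₁₀(10.063) ≈ 20.05 dB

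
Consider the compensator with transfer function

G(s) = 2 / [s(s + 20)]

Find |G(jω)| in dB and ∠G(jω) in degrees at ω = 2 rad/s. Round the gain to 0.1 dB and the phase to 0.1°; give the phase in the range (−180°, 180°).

-26.1 dB, -95.7°

At s = jω = j2:
pole (s+20): 20 + j2 → |·| = √(20²+2²) = √404 ≈ 20.1, ∠ = arctan(2/20) ≈ 5.71°
pole at origin: |s| = 2, ∠ = 90.00° (in denominator)
|G| = 2 / 40.2 ≈ 0.049751
Gain = 20 log₁₀(0.049751) ≈ -26.06 dB
∠G = 0.00° − 95.71° = -95.71°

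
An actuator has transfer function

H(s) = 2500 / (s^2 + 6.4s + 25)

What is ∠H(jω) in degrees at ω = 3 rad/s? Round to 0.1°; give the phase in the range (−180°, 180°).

-50.2°

At s = jω = j3:
quadratic: (j3)² + 6.4·j3 + 25 = 16 + j19.2 → |·| ≈ 24.993, ∠ ≈ 50.19°
∠H = 0.00° − 50.19° = -50.19°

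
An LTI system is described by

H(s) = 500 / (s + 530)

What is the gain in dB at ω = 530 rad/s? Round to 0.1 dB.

Substitute s = j530:
Numerator: 500 = 500 + j0
Denominator: (j530) + 530 = 530 + j530
|N| = √(500² + 0²) ≈ 500, ∠N ≈ 0.00°
|D| = √(530² + 530²) ≈ 749.53, ∠D ≈ 45.00°
|H| = 500 / 749.53 ≈ 0.66708
Gain = 20 log₁₀(0.66708) ≈ -3.52 dB

-3.5 dB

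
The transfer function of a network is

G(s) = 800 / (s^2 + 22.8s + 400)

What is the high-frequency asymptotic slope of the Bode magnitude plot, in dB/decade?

-40 dB/decade

Each pole contributes −20 dB/decade at high frequency; each zero contributes +20 dB/decade.
Net: 0 zero(s) − 2 pole(s) → -40 dB/decade.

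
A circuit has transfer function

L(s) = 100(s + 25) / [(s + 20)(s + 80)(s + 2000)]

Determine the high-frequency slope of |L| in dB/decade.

-40 dB/decade

Each pole contributes −20 dB/decade at high frequency; each zero contributes +20 dB/decade.
Net: 1 zero(s) − 3 pole(s) → -40 dB/decade.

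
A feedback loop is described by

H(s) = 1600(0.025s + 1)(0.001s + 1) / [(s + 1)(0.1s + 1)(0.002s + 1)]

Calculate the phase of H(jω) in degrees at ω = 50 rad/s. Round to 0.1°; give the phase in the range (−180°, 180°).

-119.1°

At ω = 50 rad/s:
zero (1 + j50·0.025) = 1 + j1.25 → |·| ≈ 1.6008, ∠ ≈ 51.34°
zero (1 + j50·0.001) = 1 + j0.05 → |·| ≈ 1.0012, ∠ ≈ 2.86°
pole (1 + j50·1) = 1 + j50 → |·| ≈ 50.01, ∠ ≈ 88.85°
pole (1 + j50·0.1) = 1 + j5 → |·| ≈ 5.099, ∠ ≈ 78.69°
pole (1 + j50·0.002) = 1 + j0.1 → |·| ≈ 1.005, ∠ ≈ 5.71°
∠H = (51.34° + 2.86°) − (88.85° + 78.69° + 5.71°) = -119.05°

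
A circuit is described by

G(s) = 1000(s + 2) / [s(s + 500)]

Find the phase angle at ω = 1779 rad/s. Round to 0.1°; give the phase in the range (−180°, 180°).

-74.4°

At s = jω = j1779:
zero (s+2): 2 + j1779 → |·| = √(2²+1779²) = √3164845 ≈ 1779, ∠ = arctan(1779/2) ≈ 89.94°
pole (s+500): 500 + j1779 → |·| = √(500²+1779²) = √3414841 ≈ 1847.9, ∠ = arctan(1779/500) ≈ 74.30°
pole at origin: |s| = 1779, ∠ = 90.00° (in denominator)
∠G = 89.94° − 164.30° = -74.36°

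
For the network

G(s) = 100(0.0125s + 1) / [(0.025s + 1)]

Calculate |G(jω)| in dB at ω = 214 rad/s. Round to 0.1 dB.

34.4 dB

At ω = 214 rad/s:
zero (1 + j214·0.0125) = 1 + j2.675 → |·| ≈ 2.8558, ∠ ≈ 69.50°
pole (1 + j214·0.025) = 1 + j5.35 → |·| ≈ 5.4427, ∠ ≈ 79.41°
|G| = 100 · 2.8558 / (5.4427) ≈ 52.47
Gain = 20 log₁₀(52.47) ≈ 34.40 dB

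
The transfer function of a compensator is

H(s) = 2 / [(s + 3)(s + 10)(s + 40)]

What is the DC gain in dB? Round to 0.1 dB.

H(0) = 2 / (3·10·40) ≈ 0.0016667
20 log₁₀(0.0016667) ≈ -55.56 dB

-55.6 dB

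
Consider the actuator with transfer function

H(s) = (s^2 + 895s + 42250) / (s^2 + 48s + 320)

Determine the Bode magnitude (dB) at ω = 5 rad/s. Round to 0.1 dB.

41.0 dB

Substitute s = j5:
Numerator: (j5)^2 + 895(j5) + 42250 = 42225 + j4475
Denominator: (j5)^2 + 48(j5) + 320 = 295 + j240
|N| = √(42225² + 4475²) ≈ 42461, ∠N ≈ 6.05°
|D| = √(295² + 240²) ≈ 380.3, ∠D ≈ 39.13°
|H| = 42461 / 380.3 ≈ 111.65
Gain = 20 log₁₀(111.65) ≈ 40.96 dB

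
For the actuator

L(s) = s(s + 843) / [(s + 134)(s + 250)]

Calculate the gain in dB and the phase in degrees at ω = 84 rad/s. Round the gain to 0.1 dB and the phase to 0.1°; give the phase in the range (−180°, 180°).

At s = jω = j84:
zero (s+843): 843 + j84 → |·| = √(843²+84²) = √717705 ≈ 847.17, ∠ = arctan(84/843) ≈ 5.69°
zero at origin: s = j84 → |·| = 84, ∠ = 90.00°
pole (s+134): 134 + j84 → |·| = √(134²+84²) = √25012 ≈ 158.15, ∠ = arctan(84/134) ≈ 32.08°
pole (s+250): 250 + j84 → |·| = √(250²+84²) = √69556 ≈ 263.73, ∠ = arctan(84/250) ≈ 18.57°
|L| = 1 · 71162 / 41709 ≈ 1.7062
Gain = 20 log₁₀(1.7062) ≈ 4.64 dB
∠L = 95.69° − 50.65° = 45.04°

4.6 dB, 45.0°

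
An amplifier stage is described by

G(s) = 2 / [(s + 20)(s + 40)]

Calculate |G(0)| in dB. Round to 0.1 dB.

G(0) = 2 / (20·40) = 0.0025
20 log₁₀(0.0025) ≈ -52.04 dB

-52.0 dB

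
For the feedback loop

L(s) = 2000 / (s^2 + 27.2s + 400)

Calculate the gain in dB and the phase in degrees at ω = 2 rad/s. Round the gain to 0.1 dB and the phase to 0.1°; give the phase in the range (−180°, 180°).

At s = jω = j2:
quadratic: (j2)² + 27.2·j2 + 400 = 396 + j54.4 → |·| ≈ 399.72, ∠ ≈ 7.82°
|L| = 2000 / 399.72 ≈ 5.0035
Gain = 20 log₁₀(5.0035) ≈ 13.99 dB
∠L = 0.00° − 7.82° = -7.82°

14.0 dB, -7.8°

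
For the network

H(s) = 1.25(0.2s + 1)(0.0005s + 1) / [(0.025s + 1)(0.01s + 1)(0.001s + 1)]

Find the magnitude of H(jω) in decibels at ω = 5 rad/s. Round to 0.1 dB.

At ω = 5 rad/s:
zero (1 + j5·0.2) = 1 + j1 → |·| ≈ 1.4142, ∠ ≈ 45.00°
zero (1 + j5·0.0005) = 1 + j0.0025 → |·| ≈ 1, ∠ ≈ 0.14°
pole (1 + j5·0.025) = 1 + j0.125 → |·| ≈ 1.0078, ∠ ≈ 7.13°
pole (1 + j5·0.01) = 1 + j0.05 → |·| ≈ 1.0012, ∠ ≈ 2.86°
pole (1 + j5·0.001) = 1 + j0.005 → |·| ≈ 1, ∠ ≈ 0.29°
|H| = 1.25 · 1.4142 · 1 / (1.0078 · 1.0012 · 1) ≈ 1.752
Gain = 20 log₁₀(1.752) ≈ 4.87 dB

4.9 dB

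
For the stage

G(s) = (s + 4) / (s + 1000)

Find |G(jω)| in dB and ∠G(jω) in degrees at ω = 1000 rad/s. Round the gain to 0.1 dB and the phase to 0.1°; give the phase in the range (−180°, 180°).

-3.0 dB, 44.8°

Substitute s = j1000:
Numerator: (j1000) + 4 = 4 + j1000
Denominator: (j1000) + 1000 = 1000 + j1000
|N| = √(4² + 1000²) ≈ 1000, ∠N ≈ 89.77°
|D| = √(1000² + 1000²) ≈ 1414.2, ∠D ≈ 45.00°
|G| = 1000 / 1414.2 ≈ 0.70711
Gain = 20 log₁₀(0.70711) ≈ -3.01 dB
∠G = 89.77° − 45.00° = 44.77°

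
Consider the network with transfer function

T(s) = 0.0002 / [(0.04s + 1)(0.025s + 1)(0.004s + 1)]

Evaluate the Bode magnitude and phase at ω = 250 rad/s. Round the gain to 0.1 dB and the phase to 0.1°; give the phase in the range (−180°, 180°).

At ω = 250 rad/s:
pole (1 + j250·0.04) = 1 + j10 → |·| ≈ 10.05, ∠ ≈ 84.29°
pole (1 + j250·0.025) = 1 + j6.25 → |·| ≈ 6.3295, ∠ ≈ 80.91°
pole (1 + j250·0.004) = 1 + j1 → |·| ≈ 1.4142, ∠ ≈ 45.00°
|T| = 0.0002 · 1 / (10.05 · 6.3295 · 1.4142) ≈ 2.2232e-06
Gain = 20 log₁₀(2.2232e-06) ≈ -113.06 dB
∠T = (0°) − (84.29° + 80.91° + 45.00°) = -210.20° ≡ 149.80° (principal value)

-113.1 dB, 149.8°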